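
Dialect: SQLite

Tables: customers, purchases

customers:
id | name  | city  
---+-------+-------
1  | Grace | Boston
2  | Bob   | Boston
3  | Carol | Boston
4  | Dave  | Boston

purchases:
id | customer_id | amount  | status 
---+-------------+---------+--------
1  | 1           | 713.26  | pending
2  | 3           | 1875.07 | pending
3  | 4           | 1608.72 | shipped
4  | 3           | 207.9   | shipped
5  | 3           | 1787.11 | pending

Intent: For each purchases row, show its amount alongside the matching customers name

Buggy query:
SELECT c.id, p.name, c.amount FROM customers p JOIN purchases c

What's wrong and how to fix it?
Bug: Missing join condition: each purchases row is matched to all customers rows instead of just its own

Fix: Add ON c.customer_id = p.id to the JOIN

Corrected query:
SELECT c.id, p.name, c.amount FROM customers p JOIN purchases c ON c.customer_id = p.id

Result:
id | name  | amount 
---+-------+--------
1  | Grace | 713.26 
2  | Carol | 1875.07
3  | Dave  | 1608.72
4  | Carol | 207.9  
5  | Carol | 1787.11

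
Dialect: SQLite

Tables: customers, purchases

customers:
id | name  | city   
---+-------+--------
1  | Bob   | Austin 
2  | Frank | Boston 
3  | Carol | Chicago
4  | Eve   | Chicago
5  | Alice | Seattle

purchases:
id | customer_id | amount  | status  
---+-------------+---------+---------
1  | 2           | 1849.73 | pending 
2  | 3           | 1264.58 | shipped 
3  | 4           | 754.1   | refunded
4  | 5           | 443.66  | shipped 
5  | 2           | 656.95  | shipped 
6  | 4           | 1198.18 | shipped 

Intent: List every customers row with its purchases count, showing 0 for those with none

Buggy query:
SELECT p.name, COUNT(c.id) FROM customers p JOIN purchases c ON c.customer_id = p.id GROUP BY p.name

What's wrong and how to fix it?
Bug: INNER JOIN drops customers rows that have no matching purchases rows

Fix: Use LEFT JOIN so parents without children still appear (COUNT(c.id) gives 0)

Corrected query:
SELECT p.name, COUNT(c.id) FROM customers p LEFT JOIN purchases c ON c.customer_id = p.id GROUP BY p.name

Result:
name  | COUNT(c.id)
------+------------
Alice | 1          
Bob   | 0          
Carol | 1          
Eve   | 2          
Frank | 2          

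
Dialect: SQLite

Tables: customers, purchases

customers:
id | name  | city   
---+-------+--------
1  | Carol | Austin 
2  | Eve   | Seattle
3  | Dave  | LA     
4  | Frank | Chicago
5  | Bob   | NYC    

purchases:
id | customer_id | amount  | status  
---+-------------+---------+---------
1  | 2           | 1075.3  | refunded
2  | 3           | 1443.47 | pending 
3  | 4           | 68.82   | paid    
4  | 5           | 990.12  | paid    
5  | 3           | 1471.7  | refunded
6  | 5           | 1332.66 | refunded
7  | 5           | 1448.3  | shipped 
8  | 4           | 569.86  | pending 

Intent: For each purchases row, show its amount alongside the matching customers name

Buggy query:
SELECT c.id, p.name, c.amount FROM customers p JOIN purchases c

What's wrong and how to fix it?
Bug: JOIN with no ON clause produces a cartesian product; every purchases row pairs with every customers row

Fix: Specify the join condition linking the foreign key to the parent id

Corrected query:
SELECT c.id, p.name, c.amount FROM customers p JOIN purchases c ON c.customer_id = p.id

Result:
id | name  | amount 
---+-------+--------
1  | Eve   | 1075.3 
2  | Dave  | 1443.47
3  | Frank | 68.82  
4  | Bob   | 990.12 
5  | Dave  | 1471.7 
6  | Bob   | 1332.66
7  | Bob   | 1448.3 
8  | Frank | 569.86 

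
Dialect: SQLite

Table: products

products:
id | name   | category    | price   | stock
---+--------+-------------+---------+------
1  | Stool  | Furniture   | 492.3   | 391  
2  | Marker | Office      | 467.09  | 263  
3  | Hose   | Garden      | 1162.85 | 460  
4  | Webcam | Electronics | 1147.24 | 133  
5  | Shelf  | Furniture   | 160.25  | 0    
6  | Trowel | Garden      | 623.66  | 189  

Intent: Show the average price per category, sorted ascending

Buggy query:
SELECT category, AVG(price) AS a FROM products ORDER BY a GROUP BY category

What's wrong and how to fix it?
Bug: ORDER BY appears before GROUP BY; SQL clause order requires GROUP BY first

Fix: Reorder: SELECT … FROM … GROUP BY … ORDER BY …

Corrected query:
SELECT category, AVG(price) AS a FROM products GROUP BY category ORDER BY a

Result:
category    | a      
------------+--------
Furniture   | 326.275
Office      | 467.09 
Garden      | 893.255
Electronics | 1147.24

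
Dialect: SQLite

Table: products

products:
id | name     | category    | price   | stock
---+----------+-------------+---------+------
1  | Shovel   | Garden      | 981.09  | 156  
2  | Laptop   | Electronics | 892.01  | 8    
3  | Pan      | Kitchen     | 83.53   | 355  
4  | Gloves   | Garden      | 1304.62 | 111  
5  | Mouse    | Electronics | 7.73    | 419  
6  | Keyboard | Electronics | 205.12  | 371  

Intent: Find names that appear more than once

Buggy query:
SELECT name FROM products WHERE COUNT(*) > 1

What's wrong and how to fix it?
Bug: WHERE can't reference COUNT(*); aggregates are computed after WHERE

Fix: Group first, then use HAVING for the count condition

Corrected query:
SELECT name FROM products GROUP BY name HAVING COUNT(*) > 1

Result:
(no rows)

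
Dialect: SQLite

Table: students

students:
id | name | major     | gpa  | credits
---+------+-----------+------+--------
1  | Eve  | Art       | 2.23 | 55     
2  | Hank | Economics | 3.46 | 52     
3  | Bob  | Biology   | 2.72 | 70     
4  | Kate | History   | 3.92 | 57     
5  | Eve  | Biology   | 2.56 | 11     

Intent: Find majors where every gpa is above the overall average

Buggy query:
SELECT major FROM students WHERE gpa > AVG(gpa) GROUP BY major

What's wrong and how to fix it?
Bug: AVG() is an aggregate; it can't sit directly in WHERE

Fix: Use a subquery for AVG and a HAVING MIN(...) filter so the condition holds for every row in the group

Corrected query:
SELECT major FROM students GROUP BY major HAVING MIN(gpa) > (SELECT AVG(gpa) FROM students)

Result:
major    
---------
Economics
History  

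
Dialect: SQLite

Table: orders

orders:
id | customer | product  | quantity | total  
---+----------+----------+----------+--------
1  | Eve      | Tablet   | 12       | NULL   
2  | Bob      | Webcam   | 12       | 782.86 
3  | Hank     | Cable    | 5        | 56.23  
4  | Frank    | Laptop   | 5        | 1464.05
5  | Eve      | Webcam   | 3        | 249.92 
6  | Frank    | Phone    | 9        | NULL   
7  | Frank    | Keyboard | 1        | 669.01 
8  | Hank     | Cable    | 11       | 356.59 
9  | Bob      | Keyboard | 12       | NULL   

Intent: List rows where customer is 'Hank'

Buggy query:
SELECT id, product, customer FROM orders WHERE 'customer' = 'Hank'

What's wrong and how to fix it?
Bug: 'customer' in single quotes is a string literal, not the column; the comparison is literal-vs-literal and never true

Fix: Remove the quotes around the column name (or use double quotes for an identifier)

Corrected query:
SELECT id, product, customer FROM orders WHERE customer = 'Hank'

Result:
id | product | customer
---+---------+---------
3  | Cable   | Hank    
8  | Cable   | Hank    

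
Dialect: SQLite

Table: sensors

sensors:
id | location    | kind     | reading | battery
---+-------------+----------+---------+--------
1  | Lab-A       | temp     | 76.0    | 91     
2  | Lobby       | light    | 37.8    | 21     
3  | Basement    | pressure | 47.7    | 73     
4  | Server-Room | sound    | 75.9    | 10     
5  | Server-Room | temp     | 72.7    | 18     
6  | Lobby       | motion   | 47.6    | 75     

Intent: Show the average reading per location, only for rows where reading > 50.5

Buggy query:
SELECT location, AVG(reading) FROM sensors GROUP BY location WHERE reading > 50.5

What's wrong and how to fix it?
Bug: WHERE cannot follow GROUP BY

Fix: Move the WHERE clause before GROUP BY

Corrected query:
SELECT location, AVG(reading) FROM sensors WHERE reading > 50.5 GROUP BY location

Result:
location    | AVG(reading)
------------+-------------
Lab-A       | 76          
Server-Room | 74.3        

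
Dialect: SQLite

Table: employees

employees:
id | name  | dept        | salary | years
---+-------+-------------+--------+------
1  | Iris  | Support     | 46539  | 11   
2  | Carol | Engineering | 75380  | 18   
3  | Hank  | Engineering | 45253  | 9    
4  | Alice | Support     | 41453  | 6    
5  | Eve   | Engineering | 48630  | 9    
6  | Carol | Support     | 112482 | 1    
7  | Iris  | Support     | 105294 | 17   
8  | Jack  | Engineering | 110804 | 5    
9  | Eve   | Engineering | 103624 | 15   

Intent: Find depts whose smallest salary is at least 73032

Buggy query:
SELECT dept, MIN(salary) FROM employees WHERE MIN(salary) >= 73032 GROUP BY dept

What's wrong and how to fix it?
Bug: Aggregates like MIN are computed per group after WHERE runs

Fix: Replace WHERE with HAVING after the GROUP BY

Corrected query:
SELECT dept, MIN(salary) FROM employees GROUP BY dept HAVING MIN(salary) >= 73032

Result:
(no rows)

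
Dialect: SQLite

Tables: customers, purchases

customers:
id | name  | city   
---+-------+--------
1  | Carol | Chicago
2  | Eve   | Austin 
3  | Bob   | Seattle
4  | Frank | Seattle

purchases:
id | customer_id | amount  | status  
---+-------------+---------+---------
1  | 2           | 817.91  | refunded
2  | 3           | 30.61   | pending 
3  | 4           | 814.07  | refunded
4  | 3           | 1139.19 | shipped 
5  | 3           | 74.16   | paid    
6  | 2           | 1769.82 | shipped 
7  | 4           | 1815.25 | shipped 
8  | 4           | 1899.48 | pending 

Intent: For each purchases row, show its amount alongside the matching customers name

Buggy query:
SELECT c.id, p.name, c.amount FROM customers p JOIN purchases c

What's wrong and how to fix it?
Bug: JOIN with no ON clause produces a cartesian product; every purchases row pairs with every customers row

Fix: Add ON c.customer_id = p.id to the JOIN

Corrected query:
SELECT c.id, p.name, c.amount FROM customers p JOIN purchases c ON c.customer_id = p.id

Result:
id | name  | amount 
---+-------+--------
1  | Eve   | 817.91 
2  | Bob   | 30.61  
3  | Frank | 814.07 
4  | Bob   | 1139.19
5  | Bob   | 74.16  
6  | Eve   | 1769.82
7  | Frank | 1815.25
8  | Frank | 1899.48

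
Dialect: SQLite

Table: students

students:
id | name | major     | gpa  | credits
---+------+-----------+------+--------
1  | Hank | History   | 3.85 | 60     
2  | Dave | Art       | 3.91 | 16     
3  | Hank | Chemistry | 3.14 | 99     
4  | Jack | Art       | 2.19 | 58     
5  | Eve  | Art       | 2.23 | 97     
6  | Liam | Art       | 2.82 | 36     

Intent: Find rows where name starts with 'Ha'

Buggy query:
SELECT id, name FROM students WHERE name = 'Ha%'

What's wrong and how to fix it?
Bug: '=' compares the literal string including the % character; pattern matching needs LIKE

Fix: Replace '=' with LIKE so 'Ha%' is treated as a pattern

Corrected query:
SELECT id, name FROM students WHERE name LIKE 'Ha%'

Result:
id | name
---+-----
1  | Hank
3  | Hank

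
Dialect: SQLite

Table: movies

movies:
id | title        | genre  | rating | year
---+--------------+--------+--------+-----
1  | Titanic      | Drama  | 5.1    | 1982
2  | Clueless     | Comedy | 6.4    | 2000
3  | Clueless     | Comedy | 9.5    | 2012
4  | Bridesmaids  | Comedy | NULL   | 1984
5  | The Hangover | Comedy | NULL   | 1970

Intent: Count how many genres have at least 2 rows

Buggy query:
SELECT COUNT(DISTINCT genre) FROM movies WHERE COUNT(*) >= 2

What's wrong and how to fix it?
Bug: WHERE filters individual rows, not groups, so a group-level COUNT is invalid there

Fix: Group first with HAVING COUNT(*) >= 2, then COUNT the resulting groups

Corrected query:
SELECT COUNT(*) FROM (SELECT genre FROM movies GROUP BY genre HAVING COUNT(*) >= 2)

Result:
COUNT(*)
--------
1       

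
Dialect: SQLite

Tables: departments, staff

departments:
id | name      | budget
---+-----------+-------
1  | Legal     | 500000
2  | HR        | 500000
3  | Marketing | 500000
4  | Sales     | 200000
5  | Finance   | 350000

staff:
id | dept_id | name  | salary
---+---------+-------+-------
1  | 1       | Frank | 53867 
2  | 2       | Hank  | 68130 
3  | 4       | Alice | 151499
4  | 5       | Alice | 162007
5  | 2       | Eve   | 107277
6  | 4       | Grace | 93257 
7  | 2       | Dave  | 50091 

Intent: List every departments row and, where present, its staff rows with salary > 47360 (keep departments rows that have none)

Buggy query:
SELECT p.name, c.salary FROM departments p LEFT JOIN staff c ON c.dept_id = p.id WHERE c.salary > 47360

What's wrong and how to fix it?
Bug: A WHERE condition on the right-hand table after LEFT JOIN drops unmatched parents

Fix: Put 'c.salary > 47360' in the JOIN's ON clause instead of WHERE

Corrected query:
SELECT p.name, c.salary FROM departments p LEFT JOIN staff c ON c.dept_id = p.id AND c.salary > 47360

Result:
name      | salary
----------+-------
Legal     | 53867 
HR        | 50091 
HR        | 68130 
HR        | 107277
Marketing | NULL  
Sales     | 93257 
Sales     | 151499
Finance   | 162007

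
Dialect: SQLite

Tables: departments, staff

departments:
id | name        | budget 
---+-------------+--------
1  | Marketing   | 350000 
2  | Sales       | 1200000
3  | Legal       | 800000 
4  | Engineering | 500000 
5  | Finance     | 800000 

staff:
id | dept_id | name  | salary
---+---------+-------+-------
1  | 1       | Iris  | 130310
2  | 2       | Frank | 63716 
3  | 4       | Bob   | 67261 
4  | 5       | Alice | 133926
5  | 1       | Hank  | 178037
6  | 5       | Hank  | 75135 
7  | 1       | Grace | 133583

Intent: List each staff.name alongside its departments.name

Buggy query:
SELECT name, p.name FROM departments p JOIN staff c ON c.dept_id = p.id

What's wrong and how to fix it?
Bug: Both tables have a 'name' column; the unqualified reference is ambiguous

Fix: Prefix ambiguous columns with the table alias

Corrected query:
SELECT c.name, p.name FROM departments p JOIN staff c ON c.dept_id = p.id

Result:
name  | name       
------+------------
Iris  | Marketing  
Frank | Sales      
Bob   | Engineering
Alice | Finance    
Hank  | Marketing  
Hank  | Finance    
Grace | Marketing  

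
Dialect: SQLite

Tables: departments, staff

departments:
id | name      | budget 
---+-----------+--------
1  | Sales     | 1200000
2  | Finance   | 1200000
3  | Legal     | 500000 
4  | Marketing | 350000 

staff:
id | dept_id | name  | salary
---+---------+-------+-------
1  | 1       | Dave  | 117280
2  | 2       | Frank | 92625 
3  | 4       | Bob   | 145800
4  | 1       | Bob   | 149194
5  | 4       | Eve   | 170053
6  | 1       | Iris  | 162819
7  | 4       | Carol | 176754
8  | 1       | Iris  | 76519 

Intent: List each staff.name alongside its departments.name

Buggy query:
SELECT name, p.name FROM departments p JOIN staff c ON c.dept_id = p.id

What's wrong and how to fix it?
Bug: Both tables have a 'name' column; the unqualified reference is ambiguous

Fix: Prefix ambiguous columns with the table alias

Corrected query:
SELECT c.name, p.name FROM departments p JOIN staff c ON c.dept_id = p.id

Result:
name  | name     
------+----------
Dave  | Sales    
Frank | Finance  
Bob   | Marketing
Bob   | Sales    
Eve   | Marketing
Iris  | Sales    
Carol | Marketing
Iris  | Sales    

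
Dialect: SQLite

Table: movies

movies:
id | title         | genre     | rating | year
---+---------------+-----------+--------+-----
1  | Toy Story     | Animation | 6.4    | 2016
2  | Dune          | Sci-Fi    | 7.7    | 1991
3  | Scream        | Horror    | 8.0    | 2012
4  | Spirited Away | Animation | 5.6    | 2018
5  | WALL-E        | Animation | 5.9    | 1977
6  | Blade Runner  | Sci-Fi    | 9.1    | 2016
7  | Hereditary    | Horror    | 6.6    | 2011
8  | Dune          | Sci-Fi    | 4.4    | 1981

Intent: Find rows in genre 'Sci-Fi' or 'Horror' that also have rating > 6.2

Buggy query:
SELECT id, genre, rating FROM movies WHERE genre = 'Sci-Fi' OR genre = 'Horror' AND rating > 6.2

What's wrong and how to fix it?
Bug: Without parentheses, AND is evaluated before OR, so the rating filter only applies to the 'Horror' branch

Fix: Add parentheses around the OR so the AND applies to both alternatives

Corrected query:
SELECT id, genre, rating FROM movies WHERE (genre = 'Sci-Fi' OR genre = 'Horror') AND rating > 6.2

Result:
id | genre  | rating
---+--------+-------
2  | Sci-Fi | 7.7   
3  | Horror | 8     
6  | Sci-Fi | 9.1   
7  | Horror | 6.6   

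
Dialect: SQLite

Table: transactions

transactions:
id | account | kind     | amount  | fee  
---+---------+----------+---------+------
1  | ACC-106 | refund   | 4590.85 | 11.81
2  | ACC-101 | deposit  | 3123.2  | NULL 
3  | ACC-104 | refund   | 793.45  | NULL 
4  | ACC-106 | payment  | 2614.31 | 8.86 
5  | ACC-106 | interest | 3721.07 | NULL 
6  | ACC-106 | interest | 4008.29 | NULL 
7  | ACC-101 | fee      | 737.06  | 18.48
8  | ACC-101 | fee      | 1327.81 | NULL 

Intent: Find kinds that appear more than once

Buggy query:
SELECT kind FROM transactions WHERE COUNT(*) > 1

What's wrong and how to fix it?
Bug: WHERE can't reference COUNT(*); aggregates are computed after WHERE

Fix: Group first, then use HAVING for the count condition

Corrected query:
SELECT kind FROM transactions GROUP BY kind HAVING COUNT(*) > 1

Result:
kind    
--------
fee     
interest
refund  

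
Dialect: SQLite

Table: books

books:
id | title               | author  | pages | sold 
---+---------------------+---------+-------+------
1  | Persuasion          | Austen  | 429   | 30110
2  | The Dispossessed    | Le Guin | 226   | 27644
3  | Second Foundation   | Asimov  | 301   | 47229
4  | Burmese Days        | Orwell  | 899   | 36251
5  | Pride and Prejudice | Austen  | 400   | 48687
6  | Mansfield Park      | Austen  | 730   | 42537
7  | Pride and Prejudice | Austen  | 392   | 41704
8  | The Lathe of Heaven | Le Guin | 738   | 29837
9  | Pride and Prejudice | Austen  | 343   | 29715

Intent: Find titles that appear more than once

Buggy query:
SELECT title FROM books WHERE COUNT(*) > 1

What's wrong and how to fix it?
Bug: WHERE can't reference COUNT(*); aggregates are computed after WHERE

Fix: Group first, then use HAVING for the count condition

Corrected query:
SELECT title FROM books GROUP BY title HAVING COUNT(*) > 1

Result:
title              
-------------------
Pride and Prejudice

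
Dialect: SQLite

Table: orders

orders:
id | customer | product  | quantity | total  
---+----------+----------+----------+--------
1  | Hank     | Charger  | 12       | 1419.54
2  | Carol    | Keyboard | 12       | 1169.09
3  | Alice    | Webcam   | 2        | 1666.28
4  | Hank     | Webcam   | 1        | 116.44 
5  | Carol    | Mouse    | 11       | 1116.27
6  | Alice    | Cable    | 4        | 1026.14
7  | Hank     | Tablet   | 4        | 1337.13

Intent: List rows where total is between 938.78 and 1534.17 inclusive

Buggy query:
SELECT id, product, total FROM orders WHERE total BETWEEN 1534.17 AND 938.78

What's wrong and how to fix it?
Bug: BETWEEN expects the lower bound first; with 1534.17 AND 938.78 the range is empty

Fix: Write BETWEEN 938.78 AND 1534.17

Corrected query:
SELECT id, product, total FROM orders WHERE total BETWEEN 938.78 AND 1534.17

Result:
id | product  | total  
---+----------+--------
1  | Charger  | 1419.54
2  | Keyboard | 1169.09
5  | Mouse    | 1116.27
6  | Cable    | 1026.14
7  | Tablet   | 1337.13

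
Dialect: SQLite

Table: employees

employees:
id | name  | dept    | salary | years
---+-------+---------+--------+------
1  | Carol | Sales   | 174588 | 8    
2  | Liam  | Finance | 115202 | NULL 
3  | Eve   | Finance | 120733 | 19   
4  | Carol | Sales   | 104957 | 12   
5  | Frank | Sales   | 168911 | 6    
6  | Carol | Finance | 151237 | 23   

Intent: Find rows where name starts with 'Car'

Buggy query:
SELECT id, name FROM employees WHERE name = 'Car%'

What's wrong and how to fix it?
Bug: Wildcards only work with LIKE; '=' treats '%' as a literal character

Fix: Use LIKE for wildcard pattern matching

Corrected query:
SELECT id, name FROM employees WHERE name LIKE 'Car%'

Result:
id | name 
---+------
1  | Carol
4  | Carol
6  | Carol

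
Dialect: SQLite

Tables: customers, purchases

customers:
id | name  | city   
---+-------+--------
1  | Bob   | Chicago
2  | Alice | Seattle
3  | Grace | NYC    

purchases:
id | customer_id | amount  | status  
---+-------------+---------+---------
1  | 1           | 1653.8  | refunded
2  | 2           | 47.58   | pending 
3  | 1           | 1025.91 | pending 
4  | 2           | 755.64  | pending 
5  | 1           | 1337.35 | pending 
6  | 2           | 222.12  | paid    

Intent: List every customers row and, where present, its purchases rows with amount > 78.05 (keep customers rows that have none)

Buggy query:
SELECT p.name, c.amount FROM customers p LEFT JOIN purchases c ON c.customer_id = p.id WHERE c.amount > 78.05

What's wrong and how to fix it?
Bug: A WHERE condition on the right-hand table after LEFT JOIN drops unmatched parents

Fix: Put 'c.amount > 78.05' in the JOIN's ON clause instead of WHERE

Corrected query:
SELECT p.name, c.amount FROM customers p LEFT JOIN purchases c ON c.customer_id = p.id AND c.amount > 78.05

Result:
name  | amount 
------+--------
Bob   | 1025.91
Bob   | 1337.35
Bob   | 1653.8 
Alice | 222.12 
Alice | 755.64 
Grace | NULL   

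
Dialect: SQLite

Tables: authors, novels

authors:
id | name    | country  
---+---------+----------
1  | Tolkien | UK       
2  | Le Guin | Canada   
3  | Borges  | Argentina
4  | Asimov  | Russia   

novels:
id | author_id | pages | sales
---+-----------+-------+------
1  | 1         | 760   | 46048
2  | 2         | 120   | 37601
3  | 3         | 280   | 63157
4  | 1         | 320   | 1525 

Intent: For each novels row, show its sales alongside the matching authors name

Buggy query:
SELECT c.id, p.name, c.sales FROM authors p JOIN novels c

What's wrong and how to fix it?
Bug: Missing join condition: each novels row is matched to all authors rows instead of just its own

Fix: Add ON c.author_id = p.id to the JOIN

Corrected query:
SELECT c.id, p.name, c.sales FROM authors p JOIN novels c ON c.author_id = p.id

Result:
id | name    | sales
---+---------+------
1  | Tolkien | 46048
2  | Le Guin | 37601
3  | Borges  | 63157
4  | Tolkien | 1525 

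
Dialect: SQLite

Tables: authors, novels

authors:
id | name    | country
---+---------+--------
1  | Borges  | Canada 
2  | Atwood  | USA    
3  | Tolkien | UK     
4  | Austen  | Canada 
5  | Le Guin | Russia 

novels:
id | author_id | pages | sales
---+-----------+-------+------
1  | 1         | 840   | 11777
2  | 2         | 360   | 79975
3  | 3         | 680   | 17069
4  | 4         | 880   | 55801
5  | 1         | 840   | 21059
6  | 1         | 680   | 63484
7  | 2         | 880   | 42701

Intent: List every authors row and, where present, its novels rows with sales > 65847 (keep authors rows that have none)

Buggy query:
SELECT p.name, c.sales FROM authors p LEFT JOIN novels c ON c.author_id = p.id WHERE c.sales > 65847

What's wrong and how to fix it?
Bug: A WHERE condition on the right-hand table after LEFT JOIN drops unmatched parents

Fix: Put 'c.sales > 65847' in the JOIN's ON clause instead of WHERE

Corrected query:
SELECT p.name, c.sales FROM authors p LEFT JOIN novels c ON c.author_id = p.id AND c.sales > 65847

Result:
name    | sales
--------+------
Borges  | NULL 
Atwood  | 79975
Tolkien | NULL 
Austen  | NULL 
Le Guin | NULL 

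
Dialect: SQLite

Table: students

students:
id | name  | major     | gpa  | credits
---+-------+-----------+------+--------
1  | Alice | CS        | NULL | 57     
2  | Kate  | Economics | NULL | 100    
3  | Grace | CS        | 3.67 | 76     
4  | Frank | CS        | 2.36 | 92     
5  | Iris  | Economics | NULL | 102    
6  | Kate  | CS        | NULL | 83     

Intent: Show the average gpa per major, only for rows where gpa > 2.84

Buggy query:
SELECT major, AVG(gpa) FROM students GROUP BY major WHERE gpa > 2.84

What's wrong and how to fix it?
Bug: WHERE cannot follow GROUP BY

Fix: Move the WHERE clause before GROUP BY

Corrected query:
SELECT major, AVG(gpa) FROM students WHERE gpa > 2.84 GROUP BY major

Result:
major | AVG(gpa)
------+---------
CS    | 3.67    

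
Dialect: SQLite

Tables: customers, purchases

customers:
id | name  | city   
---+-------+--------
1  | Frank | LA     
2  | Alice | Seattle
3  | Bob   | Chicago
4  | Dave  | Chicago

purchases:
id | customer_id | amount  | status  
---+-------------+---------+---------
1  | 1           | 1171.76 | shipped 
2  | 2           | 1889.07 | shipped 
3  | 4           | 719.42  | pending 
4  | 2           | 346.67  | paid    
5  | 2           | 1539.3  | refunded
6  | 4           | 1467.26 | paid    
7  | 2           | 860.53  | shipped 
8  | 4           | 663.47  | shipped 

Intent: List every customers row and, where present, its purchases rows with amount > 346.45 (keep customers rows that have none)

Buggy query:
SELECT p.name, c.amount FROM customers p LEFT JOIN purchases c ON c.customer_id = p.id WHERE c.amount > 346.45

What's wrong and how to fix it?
Bug: A WHERE condition on the right-hand table after LEFT JOIN drops unmatched parents

Fix: Move the right-table condition into the ON clause so unmatched parents are kept

Corrected query:
SELECT p.name, c.amount FROM customers p LEFT JOIN purchases c ON c.customer_id = p.id AND c.amount > 346.45

Result:
name  | amount 
------+--------
Frank | 1171.76
Alice | 346.67 
Alice | 860.53 
Alice | 1539.3 
Alice | 1889.07
Bob   | NULL   
Dave  | 663.47 
Dave  | 719.42 
Dave  | 1467.26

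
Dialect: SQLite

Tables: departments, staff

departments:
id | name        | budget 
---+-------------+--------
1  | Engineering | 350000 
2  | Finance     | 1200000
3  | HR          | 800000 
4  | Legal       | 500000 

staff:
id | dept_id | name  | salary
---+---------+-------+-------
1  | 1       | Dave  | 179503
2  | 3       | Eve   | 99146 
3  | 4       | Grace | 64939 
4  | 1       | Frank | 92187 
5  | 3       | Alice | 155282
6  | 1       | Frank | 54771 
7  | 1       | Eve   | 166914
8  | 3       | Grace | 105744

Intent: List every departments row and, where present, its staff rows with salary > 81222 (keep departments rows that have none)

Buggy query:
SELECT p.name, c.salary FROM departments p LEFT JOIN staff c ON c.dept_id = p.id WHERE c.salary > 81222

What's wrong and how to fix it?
Bug: Filtering c.salary in WHERE discards the NULL rows produced by LEFT JOIN, turning it into an inner join

Fix: Put 'c.salary > 81222' in the JOIN's ON clause instead of WHERE

Corrected query:
SELECT p.name, c.salary FROM departments p LEFT JOIN staff c ON c.dept_id = p.id AND c.salary > 81222

Result:
name        | salary
------------+-------
Engineering | 92187 
Engineering | 166914
Engineering | 179503
Finance     | NULL  
HR          | 99146 
HR          | 105744
HR          | 155282
Legal       | NULL  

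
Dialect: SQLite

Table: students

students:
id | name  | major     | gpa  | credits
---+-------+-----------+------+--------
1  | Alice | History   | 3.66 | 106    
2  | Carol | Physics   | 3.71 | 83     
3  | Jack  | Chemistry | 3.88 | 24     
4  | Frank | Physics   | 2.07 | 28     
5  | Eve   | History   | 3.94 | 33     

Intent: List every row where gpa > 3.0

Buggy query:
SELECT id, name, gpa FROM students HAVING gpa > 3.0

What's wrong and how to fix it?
Bug: This is a non-aggregate query (no GROUP BY, no aggregates), so in SQLite the HAVING clause is invalid here; a row-level condition belongs in WHERE

Fix: Use WHERE for row-level filtering

Corrected query:
SELECT id, name, gpa FROM students WHERE gpa > 3.0

Result:
id | name  | gpa 
---+-------+-----
1  | Alice | 3.66
2  | Carol | 3.71
3  | Jack  | 3.88
5  | Eve   | 3.94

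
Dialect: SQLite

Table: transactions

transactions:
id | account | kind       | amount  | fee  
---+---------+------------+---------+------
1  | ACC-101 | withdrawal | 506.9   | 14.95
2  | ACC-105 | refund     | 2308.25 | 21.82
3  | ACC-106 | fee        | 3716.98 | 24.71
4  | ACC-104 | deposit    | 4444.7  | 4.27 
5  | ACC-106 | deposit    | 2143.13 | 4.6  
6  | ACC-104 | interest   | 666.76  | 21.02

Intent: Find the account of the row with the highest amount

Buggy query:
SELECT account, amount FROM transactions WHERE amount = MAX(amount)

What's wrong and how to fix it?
Bug: WHERE is evaluated per row; an aggregate over the whole table isn't defined there

Fix: Use a subquery: WHERE amount = (SELECT MAX(amount) FROM transactions)

Corrected query:
SELECT account, amount FROM transactions WHERE amount = (SELECT MAX(amount) FROM transactions)

Result:
account | amount
--------+-------
ACC-104 | 4444.7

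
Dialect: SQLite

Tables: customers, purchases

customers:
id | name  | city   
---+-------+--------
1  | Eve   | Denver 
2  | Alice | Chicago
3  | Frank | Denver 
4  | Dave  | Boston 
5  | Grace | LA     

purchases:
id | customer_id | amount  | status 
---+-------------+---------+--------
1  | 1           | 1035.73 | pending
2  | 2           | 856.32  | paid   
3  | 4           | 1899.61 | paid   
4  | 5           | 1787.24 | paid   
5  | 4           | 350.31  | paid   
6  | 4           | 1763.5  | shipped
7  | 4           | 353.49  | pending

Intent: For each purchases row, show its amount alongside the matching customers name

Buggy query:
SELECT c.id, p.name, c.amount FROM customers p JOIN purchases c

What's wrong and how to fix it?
Bug: JOIN with no ON clause produces a cartesian product; every purchases row pairs with every customers row

Fix: Specify the join condition linking the foreign key to the parent id

Corrected query:
SELECT c.id, p.name, c.amount FROM customers p JOIN purchases c ON c.customer_id = p.id

Result:
id | name  | amount 
---+-------+--------
1  | Eve   | 1035.73
2  | Alice | 856.32 
3  | Dave  | 1899.61
4  | Grace | 1787.24
5  | Dave  | 350.31 
6  | Dave  | 1763.5 
7  | Dave  | 353.49 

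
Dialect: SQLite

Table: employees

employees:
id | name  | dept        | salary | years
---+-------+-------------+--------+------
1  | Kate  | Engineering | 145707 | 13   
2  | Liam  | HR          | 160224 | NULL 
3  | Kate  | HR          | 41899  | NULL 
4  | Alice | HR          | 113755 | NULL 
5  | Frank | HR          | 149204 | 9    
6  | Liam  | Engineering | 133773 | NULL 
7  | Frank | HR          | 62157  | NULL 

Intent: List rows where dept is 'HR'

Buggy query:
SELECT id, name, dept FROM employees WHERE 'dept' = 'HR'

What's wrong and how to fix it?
Bug: Single quotes denote string literals in SQL; the column name is being compared as a constant string

Fix: Remove the quotes around the column name (or use double quotes for an identifier)

Corrected query:
SELECT id, name, dept FROM employees WHERE dept = 'HR'

Result:
id | name  | dept
---+-------+-----
2  | Liam  | HR  
3  | Kate  | HR  
4  | Alice | HR  
5  | Frank | HR  
7  | Frank | HR  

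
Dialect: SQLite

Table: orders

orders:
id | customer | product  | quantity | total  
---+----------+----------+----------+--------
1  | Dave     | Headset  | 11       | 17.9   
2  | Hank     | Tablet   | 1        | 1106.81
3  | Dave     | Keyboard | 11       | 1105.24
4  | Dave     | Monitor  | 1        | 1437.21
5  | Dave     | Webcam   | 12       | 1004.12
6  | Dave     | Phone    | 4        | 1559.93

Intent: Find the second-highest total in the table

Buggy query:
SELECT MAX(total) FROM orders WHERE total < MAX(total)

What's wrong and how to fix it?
Bug: The inner MAX is an aggregate inside WHERE, which is not allowed

Fix: Compute the overall MAX in a subquery, then take MAX of rows below it

Corrected query:
SELECT MAX(total) FROM orders WHERE total < (SELECT MAX(total) FROM orders)

Result:
MAX(total)
----------
1437.21   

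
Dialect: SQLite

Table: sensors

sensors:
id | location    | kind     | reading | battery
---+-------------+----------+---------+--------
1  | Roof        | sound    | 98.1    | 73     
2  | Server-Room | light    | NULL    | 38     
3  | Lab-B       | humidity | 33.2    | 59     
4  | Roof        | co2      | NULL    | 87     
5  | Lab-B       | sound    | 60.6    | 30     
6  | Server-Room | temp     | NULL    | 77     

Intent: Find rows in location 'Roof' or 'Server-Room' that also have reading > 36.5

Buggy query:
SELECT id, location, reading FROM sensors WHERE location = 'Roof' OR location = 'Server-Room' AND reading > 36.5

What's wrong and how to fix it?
Bug: Without parentheses, AND is evaluated before OR, so the reading filter only applies to the 'Server-Room' branch

Fix: Add parentheses around the OR so the AND applies to both alternatives

Corrected query:
SELECT id, location, reading FROM sensors WHERE (location = 'Roof' OR location = 'Server-Room') AND reading > 36.5

Result:
id | location | reading
---+----------+--------
1  | Roof     | 98.1   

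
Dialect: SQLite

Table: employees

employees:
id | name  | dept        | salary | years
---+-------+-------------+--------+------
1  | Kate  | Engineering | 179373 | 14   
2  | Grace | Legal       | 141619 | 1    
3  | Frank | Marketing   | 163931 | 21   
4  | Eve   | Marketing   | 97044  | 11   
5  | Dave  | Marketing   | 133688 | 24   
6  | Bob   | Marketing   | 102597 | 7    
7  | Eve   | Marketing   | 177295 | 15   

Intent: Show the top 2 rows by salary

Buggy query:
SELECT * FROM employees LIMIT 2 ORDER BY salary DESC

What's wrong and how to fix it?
Bug: ORDER BY cannot follow LIMIT; LIMIT is the final clause

Fix: Swap the clauses: ORDER BY first, then LIMIT

Corrected query:
SELECT * FROM employees ORDER BY salary DESC LIMIT 2

Result:
id | name | dept        | salary | years
---+------+-------------+--------+------
1  | Kate | Engineering | 179373 | 14   
7  | Eve  | Marketing   | 177295 | 15   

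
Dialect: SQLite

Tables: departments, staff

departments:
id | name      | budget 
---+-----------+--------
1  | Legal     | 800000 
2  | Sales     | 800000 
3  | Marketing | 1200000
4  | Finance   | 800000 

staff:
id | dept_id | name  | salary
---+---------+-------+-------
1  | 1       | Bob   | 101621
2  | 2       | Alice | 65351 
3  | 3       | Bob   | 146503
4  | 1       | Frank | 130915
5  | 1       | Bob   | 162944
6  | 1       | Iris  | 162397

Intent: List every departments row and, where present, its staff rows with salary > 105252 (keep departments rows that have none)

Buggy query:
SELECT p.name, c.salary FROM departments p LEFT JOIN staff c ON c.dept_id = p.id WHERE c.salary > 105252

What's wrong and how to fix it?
Bug: A WHERE condition on the right-hand table after LEFT JOIN drops unmatched parents

Fix: Move the right-table condition into the ON clause so unmatched parents are kept

Corrected query:
SELECT p.name, c.salary FROM departments p LEFT JOIN staff c ON c.dept_id = p.id AND c.salary > 105252

Result:
name      | salary
----------+-------
Legal     | 130915
Legal     | 162397
Legal     | 162944
Sales     | NULL  
Marketing | 146503
Finance   | NULL  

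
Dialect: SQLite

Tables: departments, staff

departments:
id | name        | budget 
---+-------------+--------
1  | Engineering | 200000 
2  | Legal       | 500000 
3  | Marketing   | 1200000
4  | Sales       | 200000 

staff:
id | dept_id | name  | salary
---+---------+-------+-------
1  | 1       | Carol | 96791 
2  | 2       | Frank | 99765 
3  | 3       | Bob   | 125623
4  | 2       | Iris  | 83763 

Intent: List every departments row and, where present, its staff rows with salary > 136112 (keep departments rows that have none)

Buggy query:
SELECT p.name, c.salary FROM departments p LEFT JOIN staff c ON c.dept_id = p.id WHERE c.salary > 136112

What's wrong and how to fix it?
Bug: A WHERE condition on the right-hand table after LEFT JOIN drops unmatched parents

Fix: Put 'c.salary > 136112' in the JOIN's ON clause instead of WHERE

Corrected query:
SELECT p.name, c.salary FROM departments p LEFT JOIN staff c ON c.dept_id = p.id AND c.salary > 136112

Result:
name        | salary
------------+-------
Engineering | NULL  
Legal       | NULL  
Marketing   | NULL  
Sales       | NULL  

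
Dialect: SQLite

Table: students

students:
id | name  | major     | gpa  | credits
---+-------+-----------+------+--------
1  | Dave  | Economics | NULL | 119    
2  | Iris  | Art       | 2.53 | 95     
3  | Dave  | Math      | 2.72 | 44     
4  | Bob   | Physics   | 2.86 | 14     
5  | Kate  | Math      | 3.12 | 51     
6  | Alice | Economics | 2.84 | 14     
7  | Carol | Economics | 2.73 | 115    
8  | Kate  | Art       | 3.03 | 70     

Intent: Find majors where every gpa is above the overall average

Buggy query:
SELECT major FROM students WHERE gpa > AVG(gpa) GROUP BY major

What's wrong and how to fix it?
Bug: WHERE evaluates per row before aggregation, so AVG() is unavailable

Fix: Use a subquery for AVG and a HAVING MIN(...) filter so the condition holds for every row in the group

Corrected query:
SELECT major FROM students GROUP BY major HAVING MIN(gpa) > (SELECT AVG(gpa) FROM students)

Result:
major  
-------
Physics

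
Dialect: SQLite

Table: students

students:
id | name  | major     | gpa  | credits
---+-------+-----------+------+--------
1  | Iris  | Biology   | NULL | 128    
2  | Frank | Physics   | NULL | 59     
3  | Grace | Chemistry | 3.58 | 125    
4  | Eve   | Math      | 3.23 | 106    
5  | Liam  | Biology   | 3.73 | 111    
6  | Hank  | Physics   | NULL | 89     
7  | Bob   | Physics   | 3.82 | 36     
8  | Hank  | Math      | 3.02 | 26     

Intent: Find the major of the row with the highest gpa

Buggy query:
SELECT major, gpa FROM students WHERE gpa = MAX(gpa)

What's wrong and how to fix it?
Bug: WHERE is evaluated per row; an aggregate over the whole table isn't defined there

Fix: Wrap MAX in a scalar subquery so WHERE compares against a single value

Corrected query:
SELECT major, gpa FROM students WHERE gpa = (SELECT MAX(gpa) FROM students)

Result:
major   | gpa 
--------+-----
Physics | 3.82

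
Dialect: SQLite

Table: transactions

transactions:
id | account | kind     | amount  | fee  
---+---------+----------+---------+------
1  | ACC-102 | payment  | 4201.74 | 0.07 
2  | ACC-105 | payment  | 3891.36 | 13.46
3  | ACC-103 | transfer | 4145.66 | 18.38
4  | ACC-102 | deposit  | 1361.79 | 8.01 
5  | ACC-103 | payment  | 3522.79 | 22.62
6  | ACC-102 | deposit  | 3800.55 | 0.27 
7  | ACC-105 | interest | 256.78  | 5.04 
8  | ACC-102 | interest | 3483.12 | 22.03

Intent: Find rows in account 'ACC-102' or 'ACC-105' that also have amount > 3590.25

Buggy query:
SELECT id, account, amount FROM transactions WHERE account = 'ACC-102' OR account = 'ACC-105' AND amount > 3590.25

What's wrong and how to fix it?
Bug: Without parentheses, AND is evaluated before OR, so the amount filter only applies to the 'ACC-105' branch

Fix: Group the OR with parentheses (or use IN), then AND the threshold

Corrected query:
SELECT id, account, amount FROM transactions WHERE (account = 'ACC-102' OR account = 'ACC-105') AND amount > 3590.25

Result:
id | account | amount 
---+---------+--------
1  | ACC-102 | 4201.74
2  | ACC-105 | 3891.36
6  | ACC-102 | 3800.55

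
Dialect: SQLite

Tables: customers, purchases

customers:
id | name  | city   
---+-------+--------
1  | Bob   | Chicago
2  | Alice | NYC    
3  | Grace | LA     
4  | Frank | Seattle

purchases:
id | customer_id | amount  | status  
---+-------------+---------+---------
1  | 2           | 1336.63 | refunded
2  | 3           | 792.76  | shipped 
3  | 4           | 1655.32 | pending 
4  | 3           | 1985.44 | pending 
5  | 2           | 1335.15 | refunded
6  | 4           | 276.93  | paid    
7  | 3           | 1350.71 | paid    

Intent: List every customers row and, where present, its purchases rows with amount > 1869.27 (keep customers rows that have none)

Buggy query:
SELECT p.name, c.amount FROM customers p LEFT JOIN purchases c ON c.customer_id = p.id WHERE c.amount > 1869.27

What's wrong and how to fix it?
Bug: A WHERE condition on the right-hand table after LEFT JOIN drops unmatched parents

Fix: Move the right-table condition into the ON clause so unmatched parents are kept

Corrected query:
SELECT p.name, c.amount FROM customers p LEFT JOIN purchases c ON c.customer_id = p.id AND c.amount > 1869.27

Result:
name  | amount 
------+--------
Bob   | NULL   
Alice | NULL   
Grace | 1985.44
Frank | NULL   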